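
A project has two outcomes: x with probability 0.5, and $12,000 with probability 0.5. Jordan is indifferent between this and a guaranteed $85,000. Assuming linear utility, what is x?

x = $158,000

0.5·x + 0.5·12000 = 85000
0.5·x = 85000 − 6000 = 79000
x = 79000 / 0.5 = 158000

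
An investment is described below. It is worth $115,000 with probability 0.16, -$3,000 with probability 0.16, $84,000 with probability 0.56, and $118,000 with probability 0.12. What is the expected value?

$79,120

EV = 0.16 × 115000 + 0.16 × (-3000) + 0.56 × 84000 + 0.12 × 118000 = 18400 − 480 + 47040 + 14160 = 79120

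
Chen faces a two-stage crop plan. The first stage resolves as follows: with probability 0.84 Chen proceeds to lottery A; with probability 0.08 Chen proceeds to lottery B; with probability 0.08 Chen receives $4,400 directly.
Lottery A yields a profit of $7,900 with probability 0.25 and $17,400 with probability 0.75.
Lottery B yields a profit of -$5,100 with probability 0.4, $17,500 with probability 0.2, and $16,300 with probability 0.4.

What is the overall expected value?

EV(A) = 0.25 × 7900 + 0.75 × 17400 = 1975 + 13050 = 15025
EV(B) = 0.4 × (-5100) + 0.2 × 17500 + 0.4 × 16300 = -2040 + 3500 + 6520 = 7980
Branch C: 4400 (certain)
Overall = 0.84 × 15025 + 0.08 × 7980 + 0.08 × 4400 = 12621 + 638.4 + 352 = 13611.4

$13,611.40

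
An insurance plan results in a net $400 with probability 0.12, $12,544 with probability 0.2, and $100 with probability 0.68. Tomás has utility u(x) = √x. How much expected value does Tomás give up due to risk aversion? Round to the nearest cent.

$1,626.24

E[u] = 0.12·√400 + 0.2·√12544 + 0.68·√100 = 0.12·20 + 0.2·112 + 0.68·10 = 31.6
CE = (31.6)² = 998.56
Risk premium = EV − CE = 2624.8 − 998.56 = 1626.24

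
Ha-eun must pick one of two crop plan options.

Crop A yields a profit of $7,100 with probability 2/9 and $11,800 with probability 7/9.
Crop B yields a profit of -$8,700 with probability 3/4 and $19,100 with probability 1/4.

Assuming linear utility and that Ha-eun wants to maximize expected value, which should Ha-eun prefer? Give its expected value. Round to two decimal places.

Crop A ($10,755.56)

Crop A = 2/9 × 7100 + 7/9 × 11800 = 1577.7778 + 9177.7778 = 10755.5556
Crop B = 3/4 × (-8700) + 1/4 × 19100 = -6525 + 4775 = -1750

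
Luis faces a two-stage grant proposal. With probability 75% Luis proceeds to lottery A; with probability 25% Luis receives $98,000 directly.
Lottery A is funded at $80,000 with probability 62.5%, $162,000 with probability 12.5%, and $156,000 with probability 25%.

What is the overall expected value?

EV(A) = 0.625 × 80000 + 0.125 × 162000 + 0.25 × 156000 = 50000 + 20250 + 39000 = 109250
Branch B: 98000 (certain)
Overall = 0.75 × 109250 + 0.25 × 98000 = 81937.5 + 24500 = 106437.5

$106,437.50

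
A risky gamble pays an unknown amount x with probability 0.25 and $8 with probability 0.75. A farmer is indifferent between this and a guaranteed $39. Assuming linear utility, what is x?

0.25·x + 0.75·8 = 39
0.25·x = 39 − 6 = 33
x = 33 / 0.25 = 132

x = $132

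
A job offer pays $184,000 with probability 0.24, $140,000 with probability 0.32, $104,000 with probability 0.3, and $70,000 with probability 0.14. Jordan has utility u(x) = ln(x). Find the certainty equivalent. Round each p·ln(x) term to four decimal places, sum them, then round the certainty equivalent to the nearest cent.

E[u] = 0.24·ln(184000) + 0.32·ln(140000) + 0.3·ln(104000) + 0.14·ln(70000) = 2.9094 + 3.7918 + 3.4656 + 1.5619 = 11.7287
CE = e^11.7287 ≈ 124082.26

$124,082.26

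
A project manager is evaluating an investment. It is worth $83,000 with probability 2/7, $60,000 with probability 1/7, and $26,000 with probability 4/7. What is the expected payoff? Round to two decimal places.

$47,142.86

EV = 2/7 × 83000 + 1/7 × 60000 + 4/7 × 26000 = 23714.2857 + 8571.4286 + 14857.1429 = 47142.8571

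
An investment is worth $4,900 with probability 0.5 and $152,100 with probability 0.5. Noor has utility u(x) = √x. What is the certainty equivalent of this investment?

E[u] = 0.5·√4900 + 0.5·√152100 = 0.5·70 + 0.5·390 = 230
CE = (230)² = 52900

$52,900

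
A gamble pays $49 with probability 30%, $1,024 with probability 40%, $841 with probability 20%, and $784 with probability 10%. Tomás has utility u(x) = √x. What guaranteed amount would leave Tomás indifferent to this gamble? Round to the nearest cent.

$552.25

E[u] = 0.3·√49 + 0.4·√1024 + 0.2·√841 + 0.1·√784 = 0.3·7 + 0.4·32 + 0.2·29 + 0.1·28 = 23.5
CE = (23.5)² = 552.25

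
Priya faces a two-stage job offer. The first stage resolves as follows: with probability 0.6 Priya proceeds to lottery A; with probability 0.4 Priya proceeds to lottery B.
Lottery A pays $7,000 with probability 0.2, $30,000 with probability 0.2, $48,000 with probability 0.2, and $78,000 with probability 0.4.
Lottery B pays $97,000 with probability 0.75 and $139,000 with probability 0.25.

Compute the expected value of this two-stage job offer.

$71,920

EV(A) = 0.2 × 7000 + 0.2 × 30000 + 0.2 × 48000 + 0.4 × 78000 = 1400 + 6000 + 9600 + 31200 = 48200
EV(B) = 0.75 × 97000 + 0.25 × 139000 = 72750 + 34750 = 107500
Overall = 0.6 × 48200 + 0.4 × 107500 = 28920 + 43000 = 71920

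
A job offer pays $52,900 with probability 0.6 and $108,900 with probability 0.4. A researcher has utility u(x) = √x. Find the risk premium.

$2,400

E[u] = 0.6·√52900 + 0.4·√108900 = 0.6·230 + 0.4·330 = 270
CE = (270)² = 72900
Risk premium = EV − CE = 75300 − 72900 = 2400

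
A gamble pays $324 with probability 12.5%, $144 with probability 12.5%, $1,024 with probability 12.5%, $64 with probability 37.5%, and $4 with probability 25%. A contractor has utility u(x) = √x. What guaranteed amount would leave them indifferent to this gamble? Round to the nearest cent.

$126.56

E[u] = 0.125·√324 + 0.125·√144 + 0.125·√1024 + 0.375·√64 + 0.25·√4 = 0.125·18 + 0.125·12 + 0.125·32 + 0.375·8 + 0.25·2 = 11.25
CE = (11.25)² = 126.5625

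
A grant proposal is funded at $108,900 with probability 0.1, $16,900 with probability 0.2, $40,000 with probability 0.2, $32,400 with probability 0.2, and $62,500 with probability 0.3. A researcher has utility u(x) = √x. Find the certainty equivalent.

E[u] = 0.1·√108900 + 0.2·√16900 + 0.2·√40000 + 0.2·√32400 + 0.3·√62500 = 0.1·330 + 0.2·130 + 0.2·200 + 0.2·180 + 0.3·250 = 210
CE = (210)² = 44100

$44,100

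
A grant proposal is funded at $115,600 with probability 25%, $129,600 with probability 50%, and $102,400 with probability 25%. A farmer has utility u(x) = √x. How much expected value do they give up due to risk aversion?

E[u] = 0.25·√115600 + 0.5·√129600 + 0.25·√102400 = 0.25·340 + 0.5·360 + 0.25·320 = 345
CE = (345)² = 119025
Risk premium = EV − CE = 119300 − 119025 = 275

$275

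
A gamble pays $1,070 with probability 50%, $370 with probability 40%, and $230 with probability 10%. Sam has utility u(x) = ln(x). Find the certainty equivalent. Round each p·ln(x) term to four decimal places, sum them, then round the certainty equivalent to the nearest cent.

E[u] = 0.5·ln(1070) + 0.4·ln(370) + 0.1·ln(230) = 3.4877 + 2.3654 + 0.5438 = 6.3969
CE = e^6.3969 ≈ 599.98

$599.98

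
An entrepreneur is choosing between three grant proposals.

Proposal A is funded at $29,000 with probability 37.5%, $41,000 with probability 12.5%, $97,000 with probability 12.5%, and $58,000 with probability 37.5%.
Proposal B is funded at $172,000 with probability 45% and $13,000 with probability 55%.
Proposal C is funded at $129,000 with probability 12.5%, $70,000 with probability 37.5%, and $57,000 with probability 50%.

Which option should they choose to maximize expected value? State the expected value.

Proposal B ($84,550)

Proposal A = 0.375 × 29000 + 0.125 × 41000 + 0.125 × 97000 + 0.375 × 58000 = 10875 + 5125 + 12125 + 21750 = 49875
Proposal B = 0.45 × 172000 + 0.55 × 13000 = 77400 + 7150 = 84550
Proposal C = 0.125 × 129000 + 0.375 × 70000 + 0.5 × 57000 = 16125 + 26250 + 28500 = 70875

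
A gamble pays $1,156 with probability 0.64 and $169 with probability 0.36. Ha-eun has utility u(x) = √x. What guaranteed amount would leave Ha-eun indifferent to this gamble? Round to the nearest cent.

E[u] = 0.64·√1156 + 0.36·√169 = 0.64·34 + 0.36·13 = 26.44
CE = (26.44)² = 699.0736

$699.07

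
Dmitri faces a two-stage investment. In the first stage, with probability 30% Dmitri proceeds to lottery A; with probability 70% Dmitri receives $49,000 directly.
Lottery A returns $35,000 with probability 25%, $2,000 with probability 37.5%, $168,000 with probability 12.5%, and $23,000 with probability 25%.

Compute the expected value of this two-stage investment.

EV(A) = 0.25 × 35000 + 0.375 × 2000 + 0.125 × 168000 + 0.25 × 23000 = 8750 + 750 + 21000 + 5750 = 36250
Branch B: 49000 (certain)
Overall = 0.3 × 36250 + 0.7 × 49000 = 10875 + 34300 = 45175

$45,175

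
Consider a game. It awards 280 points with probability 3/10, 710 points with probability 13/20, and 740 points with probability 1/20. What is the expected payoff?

EV = 3/10 × 280 + 13/20 × 710 + 1/20 × 740 = 84 + 461.5 + 37 = 582.5

582.5 points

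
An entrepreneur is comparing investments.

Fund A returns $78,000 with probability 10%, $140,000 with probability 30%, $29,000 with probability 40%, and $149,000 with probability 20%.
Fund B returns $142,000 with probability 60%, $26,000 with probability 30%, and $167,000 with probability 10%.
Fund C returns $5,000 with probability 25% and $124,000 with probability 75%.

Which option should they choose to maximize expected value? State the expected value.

Fund A = 0.1 × 78000 + 0.3 × 140000 + 0.4 × 29000 + 0.2 × 149000 = 7800 + 42000 + 11600 + 29800 = 91200
Fund B = 0.6 × 142000 + 0.3 × 26000 + 0.1 × 167000 = 85200 + 7800 + 16700 = 109700
Fund C = 0.25 × 5000 + 0.75 × 124000 = 1250 + 93000 = 94250

Fund B ($109,700)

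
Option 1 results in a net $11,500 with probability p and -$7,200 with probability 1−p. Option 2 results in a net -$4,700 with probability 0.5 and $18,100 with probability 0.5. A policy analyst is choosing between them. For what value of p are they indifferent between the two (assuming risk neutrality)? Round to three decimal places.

EV(Option 2) = 0.5 × (-4700) + 0.5 × 18100 = -2350 + 9050 = 6700
p·11500 + (1−p)·(-7200) = 6700
18700p − 7200 = 6700
p = (6700 + 7200) / 18700

p = 0.743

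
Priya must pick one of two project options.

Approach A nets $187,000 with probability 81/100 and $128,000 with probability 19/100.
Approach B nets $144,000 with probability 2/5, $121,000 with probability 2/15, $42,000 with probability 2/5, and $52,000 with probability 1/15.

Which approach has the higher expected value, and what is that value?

Approach A = 81/100 × 187000 + 19/100 × 128000 = 151470 + 24320 = 175790
Approach B = 2/5 × 144000 + 2/15 × 121000 + 2/5 × 42000 + 1/15 × 52000 = 57600 + 16133.3333 + 16800 + 3466.6667 = 94000

Approach A ($175,790)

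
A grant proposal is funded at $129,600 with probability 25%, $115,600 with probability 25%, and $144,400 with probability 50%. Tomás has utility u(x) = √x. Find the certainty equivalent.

$133,225

E[u] = 0.25·√129600 + 0.25·√115600 + 0.5·√144400 = 0.25·360 + 0.25·340 + 0.5·380 = 365
CE = (365)² = 133225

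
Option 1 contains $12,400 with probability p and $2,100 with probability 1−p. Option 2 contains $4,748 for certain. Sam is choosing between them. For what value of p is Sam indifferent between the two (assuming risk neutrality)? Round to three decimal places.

p·12400 + (1−p)·2100 = 4748
10300p + 2100 = 4748
p = (4748 − 2100) / 10300

p = 0.257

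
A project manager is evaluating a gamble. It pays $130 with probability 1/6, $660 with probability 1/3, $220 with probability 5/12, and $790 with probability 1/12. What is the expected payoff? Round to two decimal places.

$399.17

EV = 1/6 × 130 + 1/3 × 660 + 5/12 × 220 + 1/12 × 790 = 21.6667 + 220 + 91.6667 + 65.8333 = 399.1667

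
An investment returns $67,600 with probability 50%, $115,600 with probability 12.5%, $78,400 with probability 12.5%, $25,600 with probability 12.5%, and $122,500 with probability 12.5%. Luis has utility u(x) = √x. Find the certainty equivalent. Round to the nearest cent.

E[u] = 0.5·√67600 + 0.125·√115600 + 0.125·√78400 + 0.125·√25600 + 0.125·√122500 = 0.5·260 + 0.125·340 + 0.125·280 + 0.125·160 + 0.125·350 = 271.25
CE = (271.25)² = 73576.5625

$73,576.56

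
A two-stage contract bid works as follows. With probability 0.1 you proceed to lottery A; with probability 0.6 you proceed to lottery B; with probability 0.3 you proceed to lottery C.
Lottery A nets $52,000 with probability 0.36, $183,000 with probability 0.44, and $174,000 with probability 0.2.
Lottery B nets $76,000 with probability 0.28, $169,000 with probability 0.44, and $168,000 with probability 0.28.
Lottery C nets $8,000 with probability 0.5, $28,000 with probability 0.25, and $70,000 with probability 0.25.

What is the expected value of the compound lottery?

EV(A) = 0.36 × 52000 + 0.44 × 183000 + 0.2 × 174000 = 18720 + 80520 + 34800 = 134040
EV(B) = 0.28 × 76000 + 0.44 × 169000 + 0.28 × 168000 = 21280 + 74360 + 47040 = 142680
EV(C) = 0.5 × 8000 + 0.25 × 28000 + 0.25 × 70000 = 4000 + 7000 + 17500 = 28500
Overall = 0.1 × 134040 + 0.6 × 142680 + 0.3 × 28500 = 13404 + 85608 + 8550 = 107562

$107,562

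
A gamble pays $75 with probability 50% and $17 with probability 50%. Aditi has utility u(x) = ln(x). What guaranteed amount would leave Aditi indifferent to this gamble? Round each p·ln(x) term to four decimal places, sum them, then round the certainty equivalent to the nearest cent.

E[u] = 0.5·ln(75) + 0.5·ln(17) = 2.1587 + 1.4166 = 3.5753
CE = e^3.5753 ≈ 35.71

$35.71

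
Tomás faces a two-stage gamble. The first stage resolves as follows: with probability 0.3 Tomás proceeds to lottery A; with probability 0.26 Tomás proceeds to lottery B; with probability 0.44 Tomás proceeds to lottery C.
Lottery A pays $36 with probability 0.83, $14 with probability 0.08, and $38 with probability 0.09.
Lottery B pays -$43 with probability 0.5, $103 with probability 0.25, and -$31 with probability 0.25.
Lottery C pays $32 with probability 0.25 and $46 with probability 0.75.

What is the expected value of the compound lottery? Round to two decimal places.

$28.12

EV(A) = 0.83 × 36 + 0.08 × 14 + 0.09 × 38 = 29.88 + 1.12 + 3.42 = 34.42
EV(B) = 0.5 × (-43) + 0.25 × 103 + 0.25 × (-31) = -21.5 + 25.75 − 7.75 = -3.5
EV(C) = 0.25 × 32 + 0.75 × 46 = 8 + 34.5 = 42.5
Overall = 0.3 × 34.42 + 0.26 × (-3.5) + 0.44 × 42.5 = 10.326 − 0.91 + 18.7 = 28.116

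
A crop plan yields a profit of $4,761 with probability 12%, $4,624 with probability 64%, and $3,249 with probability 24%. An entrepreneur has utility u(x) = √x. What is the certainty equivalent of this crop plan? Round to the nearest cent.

E[u] = 0.12·√4761 + 0.64·√4624 + 0.24·√3249 = 0.12·69 + 0.64·68 + 0.24·57 = 65.48
CE = (65.48)² = 4287.6304

$4,287.63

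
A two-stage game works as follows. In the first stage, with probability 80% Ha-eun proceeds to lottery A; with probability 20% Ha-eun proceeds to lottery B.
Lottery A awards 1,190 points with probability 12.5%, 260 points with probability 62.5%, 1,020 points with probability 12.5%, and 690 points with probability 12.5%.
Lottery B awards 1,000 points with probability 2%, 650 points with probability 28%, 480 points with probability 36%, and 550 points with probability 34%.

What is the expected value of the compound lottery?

EV(A) = 0.125 × 1190 + 0.625 × 260 + 0.125 × 1020 + 0.125 × 690 = 148.75 + 162.5 + 127.5 + 86.25 = 525
EV(B) = 0.02 × 1000 + 0.28 × 650 + 0.36 × 480 + 0.34 × 550 = 20 + 182 + 172.8 + 187 = 561.8
Overall = 0.8 × 525 + 0.2 × 561.8 = 420 + 112.36 = 532.36

532.36 points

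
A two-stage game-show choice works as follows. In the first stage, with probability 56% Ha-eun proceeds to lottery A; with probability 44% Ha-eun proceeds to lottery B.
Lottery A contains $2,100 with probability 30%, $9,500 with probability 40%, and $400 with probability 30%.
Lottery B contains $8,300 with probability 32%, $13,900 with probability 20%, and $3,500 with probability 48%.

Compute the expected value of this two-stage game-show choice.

EV(A) = 0.3 × 2100 + 0.4 × 9500 + 0.3 × 400 = 630 + 3800 + 120 = 4550
EV(B) = 0.32 × 8300 + 0.2 × 13900 + 0.48 × 3500 = 2656 + 2780 + 1680 = 7116
Overall = 0.56 × 4550 + 0.44 × 7116 = 2548 + 3131.04 = 5679.04

$5,679.04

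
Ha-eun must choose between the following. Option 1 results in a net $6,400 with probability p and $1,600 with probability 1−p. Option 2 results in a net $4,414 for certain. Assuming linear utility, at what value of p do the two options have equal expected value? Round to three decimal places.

p·6400 + (1−p)·1600 = 4414
4800p + 1600 = 4414
p = (4414 − 1600) / 4800

p = 0.586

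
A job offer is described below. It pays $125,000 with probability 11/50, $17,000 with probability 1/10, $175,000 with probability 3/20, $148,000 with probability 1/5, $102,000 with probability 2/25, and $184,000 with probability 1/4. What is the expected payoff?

EV = 11/50 × 125000 + 1/10 × 17000 + 3/20 × 175000 + 1/5 × 148000 + 2/25 × 102000 + 1/4 × 184000 = 27500 + 1700 + 26250 + 29600 + 8160 + 46000 = 139210

$139,210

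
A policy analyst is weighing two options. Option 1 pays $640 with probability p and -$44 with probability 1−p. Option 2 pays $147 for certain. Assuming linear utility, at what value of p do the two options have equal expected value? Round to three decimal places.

p = 0.279

p·640 + (1−p)·(-44) = 147
684p − 44 = 147
p = (147 + 44) / 684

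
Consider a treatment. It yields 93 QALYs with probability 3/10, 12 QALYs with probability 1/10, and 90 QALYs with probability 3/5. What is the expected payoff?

83.1 QALYs

EV = 3/10 × 93 + 1/10 × 12 + 3/5 × 90 = 27.9 + 1.2 + 54 = 83.1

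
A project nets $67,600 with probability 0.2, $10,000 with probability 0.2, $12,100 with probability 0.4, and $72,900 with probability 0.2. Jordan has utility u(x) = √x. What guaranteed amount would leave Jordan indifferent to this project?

$28,900

E[u] = 0.2·√67600 + 0.2·√10000 + 0.4·√12100 + 0.2·√72900 = 0.2·260 + 0.2·100 + 0.4·110 + 0.2·270 = 170
CE = (170)² = 28900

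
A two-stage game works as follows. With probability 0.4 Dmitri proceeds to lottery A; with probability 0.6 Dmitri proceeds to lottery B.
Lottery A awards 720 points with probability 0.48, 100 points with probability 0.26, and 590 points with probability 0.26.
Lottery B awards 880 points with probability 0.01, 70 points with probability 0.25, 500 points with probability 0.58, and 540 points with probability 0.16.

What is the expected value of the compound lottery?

451.62 points

EV(A) = 0.48 × 720 + 0.26 × 100 + 0.26 × 590 = 345.6 + 26 + 153.4 = 525
EV(B) = 0.01 × 880 + 0.25 × 70 + 0.58 × 500 + 0.16 × 540 = 8.8 + 17.5 + 290 + 86.4 = 402.7
Overall = 0.4 × 525 + 0.6 × 402.7 = 210 + 241.62 = 451.62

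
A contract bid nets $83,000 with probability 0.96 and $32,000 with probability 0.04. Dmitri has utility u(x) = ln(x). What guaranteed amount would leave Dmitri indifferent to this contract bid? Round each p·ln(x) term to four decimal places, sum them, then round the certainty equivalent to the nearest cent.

E[u] = 0.96·ln(83000) + 0.04·ln(32000) = 10.8735 + 0.4149 = 11.2884
CE = e^11.2884 ≈ 79889.52

$79,889.52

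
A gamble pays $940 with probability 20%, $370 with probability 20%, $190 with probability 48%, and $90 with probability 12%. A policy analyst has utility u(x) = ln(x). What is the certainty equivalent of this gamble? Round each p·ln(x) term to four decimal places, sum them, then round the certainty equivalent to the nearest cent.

E[u] = 0.2·ln(940) + 0.2·ln(370) + 0.48·ln(190) + 0.12·ln(90) = 1.3692 + 1.1827 + 2.5186 + 0.5400 = 5.6105
CE = e^5.6105 ≈ 273.28

$273.28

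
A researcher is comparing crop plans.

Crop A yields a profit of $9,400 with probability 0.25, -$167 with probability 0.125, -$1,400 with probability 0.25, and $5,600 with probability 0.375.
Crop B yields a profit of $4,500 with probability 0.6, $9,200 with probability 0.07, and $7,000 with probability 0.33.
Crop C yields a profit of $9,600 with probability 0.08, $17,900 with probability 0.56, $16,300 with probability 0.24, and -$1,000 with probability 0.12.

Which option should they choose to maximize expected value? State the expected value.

Crop A = 0.25 × 9400 + 0.125 × (-167) + 0.25 × (-1400) + 0.375 × 5600 = 2350 − 20.875 − 350 + 2100 = 4079.125
Crop B = 0.6 × 4500 + 0.07 × 9200 + 0.33 × 7000 = 2700 + 644 + 2310 = 5654
Crop C = 0.08 × 9600 + 0.56 × 17900 + 0.24 × 16300 + 0.12 × (-1000) = 768 + 10024 + 3912 − 120 = 14584

Crop C ($14,584)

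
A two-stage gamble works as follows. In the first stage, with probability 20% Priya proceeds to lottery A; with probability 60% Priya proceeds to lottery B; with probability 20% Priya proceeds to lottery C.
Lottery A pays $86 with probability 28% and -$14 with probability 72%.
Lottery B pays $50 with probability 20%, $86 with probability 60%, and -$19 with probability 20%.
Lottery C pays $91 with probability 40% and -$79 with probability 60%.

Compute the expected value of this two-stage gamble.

$35.28

EV(A) = 0.28 × 86 + 0.72 × (-14) = 24.08 − 10.08 = 14
EV(B) = 0.2 × 50 + 0.6 × 86 + 0.2 × (-19) = 10 + 51.6 − 3.8 = 57.8
EV(C) = 0.4 × 91 + 0.6 × (-79) = 36.4 − 47.4 = -11
Overall = 0.2 × 14 + 0.6 × 57.8 + 0.2 × (-11) = 2.8 + 34.68 − 2.2 = 35.28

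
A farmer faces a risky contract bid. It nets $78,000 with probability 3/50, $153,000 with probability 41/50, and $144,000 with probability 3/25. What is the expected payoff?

EV = 3/50 × 78000 + 41/50 × 153000 + 3/25 × 144000 = 4680 + 125460 + 17280 = 147420

$147,420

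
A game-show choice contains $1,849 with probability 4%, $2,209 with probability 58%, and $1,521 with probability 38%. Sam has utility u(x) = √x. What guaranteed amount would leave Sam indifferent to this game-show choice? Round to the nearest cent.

$1,918.44

E[u] = 0.04·√1849 + 0.58·√2209 + 0.38·√1521 = 0.04·43 + 0.58·47 + 0.38·39 = 43.8
CE = (43.8)² = 1918.44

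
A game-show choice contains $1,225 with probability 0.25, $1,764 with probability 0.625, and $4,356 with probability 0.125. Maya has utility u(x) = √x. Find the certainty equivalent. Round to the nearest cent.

E[u] = 0.25·√1225 + 0.625·√1764 + 0.125·√4356 = 0.25·35 + 0.625·42 + 0.125·66 = 43.25
CE = (43.25)² = 1870.5625

$1,870.56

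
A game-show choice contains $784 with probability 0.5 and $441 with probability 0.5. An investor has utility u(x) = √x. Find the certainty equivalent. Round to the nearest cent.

$600.25

E[u] = 0.5·√784 + 0.5·√441 = 0.5·28 + 0.5·21 = 24.5
CE = (24.5)² = 600.25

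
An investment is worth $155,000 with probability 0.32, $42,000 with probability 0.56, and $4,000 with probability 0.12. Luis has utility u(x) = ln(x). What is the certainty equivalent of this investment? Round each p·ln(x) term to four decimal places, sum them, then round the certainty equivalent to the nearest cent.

$48,103.01

E[u] = 0.32·ln(155000) + 0.56·ln(42000) + 0.12·ln(4000) = 3.8244 + 5.9614 + 0.9953 = 10.7811
CE = e^10.7811 ≈ 48103.01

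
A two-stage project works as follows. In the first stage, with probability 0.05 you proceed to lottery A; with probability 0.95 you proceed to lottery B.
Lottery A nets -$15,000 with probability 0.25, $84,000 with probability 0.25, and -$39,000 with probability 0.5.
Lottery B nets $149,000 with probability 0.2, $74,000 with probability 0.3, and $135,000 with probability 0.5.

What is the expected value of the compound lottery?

$113,412.50

EV(A) = 0.25 × (-15000) + 0.25 × 84000 + 0.5 × (-39000) = -3750 + 21000 − 19500 = -2250
EV(B) = 0.2 × 149000 + 0.3 × 74000 + 0.5 × 135000 = 29800 + 22200 + 67500 = 119500
Overall = 0.05 × (-2250) + 0.95 × 119500 = -112.5 + 113525 = 113412.5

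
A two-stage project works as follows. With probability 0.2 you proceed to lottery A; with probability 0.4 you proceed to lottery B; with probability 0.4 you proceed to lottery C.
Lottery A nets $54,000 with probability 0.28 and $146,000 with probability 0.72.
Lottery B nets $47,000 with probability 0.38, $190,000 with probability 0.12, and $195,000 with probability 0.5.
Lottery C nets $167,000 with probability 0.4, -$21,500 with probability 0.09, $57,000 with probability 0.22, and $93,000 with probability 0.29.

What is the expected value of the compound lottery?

EV(A) = 0.28 × 54000 + 0.72 × 146000 = 15120 + 105120 = 120240
EV(B) = 0.38 × 47000 + 0.12 × 190000 + 0.5 × 195000 = 17860 + 22800 + 97500 = 138160
EV(C) = 0.4 × 167000 + 0.09 × (-21500) + 0.22 × 57000 + 0.29 × 93000 = 66800 − 1935 + 12540 + 26970 = 104375
Overall = 0.2 × 120240 + 0.4 × 138160 + 0.4 × 104375 = 24048 + 55264 + 41750 = 121062

$121,062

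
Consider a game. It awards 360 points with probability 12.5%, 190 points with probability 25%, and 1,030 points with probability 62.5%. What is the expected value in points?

EV = 0.125 × 360 + 0.25 × 190 + 0.625 × 1030 = 45 + 47.5 + 643.75 = 736.25

736.25 points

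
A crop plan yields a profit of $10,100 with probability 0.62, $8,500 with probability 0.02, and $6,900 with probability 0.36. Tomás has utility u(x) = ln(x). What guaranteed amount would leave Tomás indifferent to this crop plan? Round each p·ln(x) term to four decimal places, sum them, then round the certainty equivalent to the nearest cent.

$8,775.33

E[u] = 0.62·ln(10100) + 0.02·ln(8500) + 0.36·ln(6900) = 5.7166 + 0.1810 + 3.1821 = 9.0797
CE = e^9.0797 ≈ 8775.33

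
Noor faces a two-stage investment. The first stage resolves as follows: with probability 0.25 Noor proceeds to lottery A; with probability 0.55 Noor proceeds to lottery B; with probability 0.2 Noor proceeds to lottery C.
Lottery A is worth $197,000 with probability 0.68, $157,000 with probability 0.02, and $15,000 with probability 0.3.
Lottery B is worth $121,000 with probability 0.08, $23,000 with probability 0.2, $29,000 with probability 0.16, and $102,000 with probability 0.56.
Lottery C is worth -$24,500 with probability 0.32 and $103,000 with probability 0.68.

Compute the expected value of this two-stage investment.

$89,662

EV(A) = 0.68 × 197000 + 0.02 × 157000 + 0.3 × 15000 = 133960 + 3140 + 4500 = 141600
EV(B) = 0.08 × 121000 + 0.2 × 23000 + 0.16 × 29000 + 0.56 × 102000 = 9680 + 4600 + 4640 + 57120 = 76040
EV(C) = 0.32 × (-24500) + 0.68 × 103000 = -7840 + 70040 = 62200
Overall = 0.25 × 141600 + 0.55 × 76040 + 0.2 × 62200 = 35400 + 41822 + 12440 = 89662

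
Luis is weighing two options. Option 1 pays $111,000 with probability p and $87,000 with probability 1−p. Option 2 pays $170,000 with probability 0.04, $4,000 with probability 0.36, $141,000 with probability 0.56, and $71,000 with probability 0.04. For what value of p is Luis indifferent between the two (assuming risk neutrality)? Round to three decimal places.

EV(Option 2) = 0.04 × 170000 + 0.36 × 4000 + 0.56 × 141000 + 0.04 × 71000 = 6800 + 1440 + 78960 + 2840 = 90040
p·111000 + (1−p)·87000 = 90040
24000p + 87000 = 90040
p = (90040 − 87000) / 24000

p = 0.127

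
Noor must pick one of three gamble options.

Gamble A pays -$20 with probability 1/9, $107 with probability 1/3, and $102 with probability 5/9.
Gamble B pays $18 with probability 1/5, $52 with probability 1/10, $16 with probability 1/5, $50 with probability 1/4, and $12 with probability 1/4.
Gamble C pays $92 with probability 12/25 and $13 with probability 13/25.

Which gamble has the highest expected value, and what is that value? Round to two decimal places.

Gamble A = 1/9 × (-20) + 1/3 × 107 + 5/9 × 102 = -2.2222 + 35.6667 + 56.6667 = 90.1111
Gamble B = 1/5 × 18 + 1/10 × 52 + 1/5 × 16 + 1/4 × 50 + 1/4 × 12 = 3.6 + 5.2 + 3.2 + 12.5 + 3 = 27.5
Gamble C = 12/25 × 92 + 13/25 × 13 = 44.16 + 6.76 = 50.92

Gamble A ($90.11)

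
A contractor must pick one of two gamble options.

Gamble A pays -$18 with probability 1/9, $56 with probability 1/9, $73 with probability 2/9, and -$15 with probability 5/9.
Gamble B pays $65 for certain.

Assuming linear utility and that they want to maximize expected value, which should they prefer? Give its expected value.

Gamble A = 1/9 × (-18) + 1/9 × 56 + 2/9 × 73 + 5/9 × (-15) = -2 + 6.2222 + 16.2222 − 8.3333 = 12.1111
Gamble B: 65 (certain)

Gamble B ($65)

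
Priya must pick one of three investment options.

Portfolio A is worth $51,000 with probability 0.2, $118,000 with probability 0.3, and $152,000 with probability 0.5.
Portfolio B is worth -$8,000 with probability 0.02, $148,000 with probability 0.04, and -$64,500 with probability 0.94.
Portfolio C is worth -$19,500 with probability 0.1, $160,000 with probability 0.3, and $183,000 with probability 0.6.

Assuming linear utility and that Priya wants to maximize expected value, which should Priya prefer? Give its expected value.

Portfolio A = 0.2 × 51000 + 0.3 × 118000 + 0.5 × 152000 = 10200 + 35400 + 76000 = 121600
Portfolio B = 0.02 × (-8000) + 0.04 × 148000 + 0.94 × (-64500) = -160 + 5920 − 60630 = -54870
Portfolio C = 0.1 × (-19500) + 0.3 × 160000 + 0.6 × 183000 = -1950 + 48000 + 109800 = 155850

Portfolio C ($155,850)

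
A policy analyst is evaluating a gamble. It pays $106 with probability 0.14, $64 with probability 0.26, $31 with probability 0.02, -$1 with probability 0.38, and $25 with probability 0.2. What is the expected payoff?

$36.72

EV = 0.14 × 106 + 0.26 × 64 + 0.02 × 31 + 0.38 × (-1) + 0.2 × 25 = 14.84 + 16.64 + 0.62 − 0.38 + 5 = 36.72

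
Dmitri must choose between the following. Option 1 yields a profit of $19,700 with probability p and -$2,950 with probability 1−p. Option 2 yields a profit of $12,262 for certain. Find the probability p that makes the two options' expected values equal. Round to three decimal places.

p = 0.672

p·19700 + (1−p)·(-2950) = 12262
22650p − 2950 = 12262
p = (12262 + 2950) / 22650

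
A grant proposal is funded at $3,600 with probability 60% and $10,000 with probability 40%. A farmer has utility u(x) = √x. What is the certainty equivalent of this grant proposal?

E[u] = 0.6·√3600 + 0.4·√10000 = 0.6·60 + 0.4·100 = 76
CE = (76)² = 5776

$5,776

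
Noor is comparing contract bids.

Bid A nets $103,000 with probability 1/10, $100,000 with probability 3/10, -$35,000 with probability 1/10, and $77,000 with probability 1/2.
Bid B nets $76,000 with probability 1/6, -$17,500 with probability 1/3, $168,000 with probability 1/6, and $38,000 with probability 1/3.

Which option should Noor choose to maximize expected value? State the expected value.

Bid A ($75,300)

Bid A = 1/10 × 103000 + 3/10 × 100000 + 1/10 × (-35000) + 1/2 × 77000 = 10300 + 30000 − 3500 + 38500 = 75300
Bid B = 1/6 × 76000 + 1/3 × (-17500) + 1/6 × 168000 + 1/3 × 38000 = 12666.6667 − 5833.3333 + 28000 + 12666.6667 = 47500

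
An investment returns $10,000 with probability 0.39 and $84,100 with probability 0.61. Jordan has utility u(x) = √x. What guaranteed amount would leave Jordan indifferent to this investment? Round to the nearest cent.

$46,612.81

E[u] = 0.39·√10000 + 0.61·√84100 = 0.39·100 + 0.61·290 = 215.9
CE = (215.9)² = 46612.81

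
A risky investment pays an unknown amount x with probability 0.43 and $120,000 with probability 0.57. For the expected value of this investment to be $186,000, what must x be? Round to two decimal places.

0.43·x + 0.57·120000 = 186000
0.43·x = 186000 − 68400 = 117600
x = 117600 / 0.43 = 273488.3721

x = $273,488.37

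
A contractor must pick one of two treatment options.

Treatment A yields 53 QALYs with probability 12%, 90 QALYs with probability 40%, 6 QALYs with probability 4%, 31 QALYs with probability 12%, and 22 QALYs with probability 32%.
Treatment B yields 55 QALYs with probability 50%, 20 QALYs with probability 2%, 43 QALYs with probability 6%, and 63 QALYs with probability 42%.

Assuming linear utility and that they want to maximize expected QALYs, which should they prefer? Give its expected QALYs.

Treatment A = 0.12 × 53 + 0.4 × 90 + 0.04 × 6 + 0.12 × 31 + 0.32 × 22 = 6.36 + 36 + 0.24 + 3.72 + 7.04 = 53.36
Treatment B = 0.5 × 55 + 0.02 × 20 + 0.06 × 43 + 0.42 × 63 = 27.5 + 0.4 + 2.58 + 26.46 = 56.94

Treatment B (56.94 QALYs)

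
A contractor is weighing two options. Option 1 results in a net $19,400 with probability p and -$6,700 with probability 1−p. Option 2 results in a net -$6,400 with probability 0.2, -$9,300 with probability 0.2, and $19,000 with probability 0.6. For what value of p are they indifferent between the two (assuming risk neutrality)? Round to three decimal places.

p = 0.573

EV(Option 2) = 0.2 × (-6400) + 0.2 × (-9300) + 0.6 × 19000 = -1280 − 1860 + 11400 = 8260
p·19400 + (1−p)·(-6700) = 8260
26100p − 6700 = 8260
p = (8260 + 6700) / 26100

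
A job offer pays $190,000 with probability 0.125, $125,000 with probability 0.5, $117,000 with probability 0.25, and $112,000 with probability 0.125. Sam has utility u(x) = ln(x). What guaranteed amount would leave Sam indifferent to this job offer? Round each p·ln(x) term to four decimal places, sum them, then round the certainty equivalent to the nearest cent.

E[u] = 0.125·ln(190000) + 0.5·ln(125000) + 0.25·ln(117000) + 0.125·ln(112000) = 1.5193 + 5.8680 + 2.9175 + 1.4533 = 11.7581
CE = e^11.7581 ≈ 127784.43

$127,784.43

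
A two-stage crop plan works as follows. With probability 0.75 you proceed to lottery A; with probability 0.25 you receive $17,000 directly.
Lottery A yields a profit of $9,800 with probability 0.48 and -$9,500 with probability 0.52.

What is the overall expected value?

$4,073

EV(A) = 0.48 × 9800 + 0.52 × (-9500) = 4704 − 4940 = -236
Branch B: 17000 (certain)
Overall = 0.75 × (-236) + 0.25 × 17000 = -177 + 4250 = 4073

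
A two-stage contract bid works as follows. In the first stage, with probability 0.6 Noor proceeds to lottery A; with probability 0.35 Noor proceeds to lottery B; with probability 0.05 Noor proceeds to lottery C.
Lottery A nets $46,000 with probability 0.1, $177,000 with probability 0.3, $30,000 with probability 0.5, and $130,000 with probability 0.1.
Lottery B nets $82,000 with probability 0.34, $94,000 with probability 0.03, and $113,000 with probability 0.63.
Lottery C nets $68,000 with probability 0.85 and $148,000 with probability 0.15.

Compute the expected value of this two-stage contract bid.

EV(A) = 0.1 × 46000 + 0.3 × 177000 + 0.5 × 30000 + 0.1 × 130000 = 4600 + 53100 + 15000 + 13000 = 85700
EV(B) = 0.34 × 82000 + 0.03 × 94000 + 0.63 × 113000 = 27880 + 2820 + 71190 = 101890
EV(C) = 0.85 × 68000 + 0.15 × 148000 = 57800 + 22200 = 80000
Overall = 0.6 × 85700 + 0.35 × 101890 + 0.05 × 80000 = 51420 + 35661.5 + 4000 = 91081.5

$91,081.50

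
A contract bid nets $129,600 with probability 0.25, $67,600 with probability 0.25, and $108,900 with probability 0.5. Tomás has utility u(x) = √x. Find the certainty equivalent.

E[u] = 0.25·√129600 + 0.25·√67600 + 0.5·√108900 = 0.25·360 + 0.25·260 + 0.5·330 = 320
CE = (320)² = 102400

$102,400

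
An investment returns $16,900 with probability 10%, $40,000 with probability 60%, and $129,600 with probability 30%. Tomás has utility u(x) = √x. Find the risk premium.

$6,489

E[u] = 0.1·√16900 + 0.6·√40000 + 0.3·√129600 = 0.1·130 + 0.6·200 + 0.3·360 = 241
CE = (241)² = 58081
Risk premium = EV − CE = 64570 − 58081 = 6489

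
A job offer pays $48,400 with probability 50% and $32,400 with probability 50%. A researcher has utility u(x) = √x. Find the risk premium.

E[u] = 0.5·√48400 + 0.5·√32400 = 0.5·220 + 0.5·180 = 200
CE = (200)² = 40000
Risk premium = EV − CE = 40400 − 40000 = 400

$400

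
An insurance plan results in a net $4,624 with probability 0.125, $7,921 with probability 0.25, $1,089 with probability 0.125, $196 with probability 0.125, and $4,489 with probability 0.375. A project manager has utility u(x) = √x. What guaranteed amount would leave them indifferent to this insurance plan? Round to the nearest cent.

E[u] = 0.125·√4624 + 0.25·√7921 + 0.125·√1089 + 0.125·√196 + 0.375·√4489 = 0.125·68 + 0.25·89 + 0.125·33 + 0.125·14 + 0.375·67 = 61.75
CE = (61.75)² = 3813.0625

$3,813.06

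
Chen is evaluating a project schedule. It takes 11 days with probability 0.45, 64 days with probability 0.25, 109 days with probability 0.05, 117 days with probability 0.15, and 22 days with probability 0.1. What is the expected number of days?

46.15 days

EV = 0.45 × 11 + 0.25 × 64 + 0.05 × 109 + 0.15 × 117 + 0.1 × 22 = 4.95 + 16 + 5.45 + 17.55 + 2.2 = 46.15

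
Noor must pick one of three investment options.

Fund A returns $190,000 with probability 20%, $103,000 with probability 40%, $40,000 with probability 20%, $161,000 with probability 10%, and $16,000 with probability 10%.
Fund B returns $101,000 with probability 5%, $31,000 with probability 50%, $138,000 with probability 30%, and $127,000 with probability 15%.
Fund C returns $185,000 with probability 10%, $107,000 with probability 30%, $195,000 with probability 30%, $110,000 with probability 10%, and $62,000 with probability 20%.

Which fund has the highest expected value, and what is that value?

Fund C ($132,500)

Fund A = 0.2 × 190000 + 0.4 × 103000 + 0.2 × 40000 + 0.1 × 161000 + 0.1 × 16000 = 38000 + 41200 + 8000 + 16100 + 1600 = 104900
Fund B = 0.05 × 101000 + 0.5 × 31000 + 0.3 × 138000 + 0.15 × 127000 = 5050 + 15500 + 41400 + 19050 = 81000
Fund C = 0.1 × 185000 + 0.3 × 107000 + 0.3 × 195000 + 0.1 × 110000 + 0.2 × 62000 = 18500 + 32100 + 58500 + 11000 + 12400 = 132500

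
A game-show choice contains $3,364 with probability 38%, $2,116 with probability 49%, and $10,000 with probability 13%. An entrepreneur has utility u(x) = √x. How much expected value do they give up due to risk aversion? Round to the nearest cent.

E[u] = 0.38·√3364 + 0.49·√2116 + 0.13·√10000 = 0.38·58 + 0.49·46 + 0.13·100 = 57.58
CE = (57.58)² = 3315.4564
Risk premium = EV − CE = 3615.16 − 3315.4564 = 299.7036

$299.70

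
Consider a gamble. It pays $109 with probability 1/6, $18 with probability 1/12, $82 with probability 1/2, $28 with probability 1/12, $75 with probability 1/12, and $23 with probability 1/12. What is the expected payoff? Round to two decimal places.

$71.17

EV = 1/6 × 109 + 1/12 × 18 + 1/2 × 82 + 1/12 × 28 + 1/12 × 75 + 1/12 × 23 = 18.1667 + 1.5 + 41 + 2.3333 + 6.25 + 1.9167 = 71.1667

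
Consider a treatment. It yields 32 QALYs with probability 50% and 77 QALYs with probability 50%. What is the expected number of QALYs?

54.5 QALYs

EV = 0.5 × 32 + 0.5 × 77 = 16 + 38.5 = 54.5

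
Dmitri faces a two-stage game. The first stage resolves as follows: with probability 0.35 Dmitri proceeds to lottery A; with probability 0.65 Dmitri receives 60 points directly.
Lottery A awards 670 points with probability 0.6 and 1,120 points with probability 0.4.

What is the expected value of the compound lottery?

EV(A) = 0.6 × 670 + 0.4 × 1120 = 402 + 448 = 850
Branch B: 60 (certain)
Overall = 0.35 × 850 + 0.65 × 60 = 297.5 + 39 = 336.5

336.5 points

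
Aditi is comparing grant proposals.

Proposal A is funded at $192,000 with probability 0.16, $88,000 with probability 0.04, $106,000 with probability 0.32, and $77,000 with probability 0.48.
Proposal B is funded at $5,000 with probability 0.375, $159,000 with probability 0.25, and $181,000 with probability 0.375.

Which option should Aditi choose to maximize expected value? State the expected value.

Proposal B ($109,500)

Proposal A = 0.16 × 192000 + 0.04 × 88000 + 0.32 × 106000 + 0.48 × 77000 = 30720 + 3520 + 33920 + 36960 = 105120
Proposal B = 0.375 × 5000 + 0.25 × 159000 + 0.375 × 181000 = 1875 + 39750 + 67875 = 109500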